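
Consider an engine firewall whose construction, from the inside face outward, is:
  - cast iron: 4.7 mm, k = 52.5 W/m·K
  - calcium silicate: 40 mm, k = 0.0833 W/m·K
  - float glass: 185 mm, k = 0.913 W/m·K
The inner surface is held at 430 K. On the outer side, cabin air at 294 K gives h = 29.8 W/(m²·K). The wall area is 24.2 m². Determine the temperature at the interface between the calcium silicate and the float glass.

Series thermal resistances:
R_cast iron = L/(kA) = 0.0047/(52.5×24.2) = 3.699×10^-6 K/W
R_calcium silicate = L/(kA) = 0.04/(0.0833×24.2) = 0.01984 K/W
R_float glass = L/(kA) = 0.185/(0.913×24.2) = 0.008373 K/W
R_outer film = 1/(h_o·A) = 1/(29.8×24.2) = 0.001387 K/W
R_total = 0.02961 K/W;  Q = ΔT/R_total = 136/0.02961 = 4594 W
T_interface = T_inner − Q·ΣR(inner→interface) = 430 − 4590×0.01985

T ≈ 339 K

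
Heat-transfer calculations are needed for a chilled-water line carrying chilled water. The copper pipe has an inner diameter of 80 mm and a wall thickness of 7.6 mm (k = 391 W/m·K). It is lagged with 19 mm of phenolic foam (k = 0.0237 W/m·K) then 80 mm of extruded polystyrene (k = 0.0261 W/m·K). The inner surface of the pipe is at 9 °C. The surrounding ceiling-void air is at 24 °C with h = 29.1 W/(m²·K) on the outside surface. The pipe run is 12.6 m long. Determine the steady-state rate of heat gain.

Q ≈ 26.6 W

For a radial system each layer contributes R = ln(r_out/r_in)/(2πkL); films add R = 1/(hA).
R_copper pipe wall = ln(47.6/40)/(2π×391×12.6) = 5.62×10^-6 K/W
R_phenolic foam = ln(66.6/47.6)/(2π×0.0237×12.6) = 0.179 K/W
R_extruded polystyrene = ln(146.6/66.6)/(2π×0.0261×12.6) = 0.3818 K/W
R_outer film = 1/(h_o·2πr_oL) = 1/(29.1×2π×0.1466×12.6) = 0.002961 K/W
R_total = 0.5638 K/W
Q = ΔT/R_total = 15/0.5638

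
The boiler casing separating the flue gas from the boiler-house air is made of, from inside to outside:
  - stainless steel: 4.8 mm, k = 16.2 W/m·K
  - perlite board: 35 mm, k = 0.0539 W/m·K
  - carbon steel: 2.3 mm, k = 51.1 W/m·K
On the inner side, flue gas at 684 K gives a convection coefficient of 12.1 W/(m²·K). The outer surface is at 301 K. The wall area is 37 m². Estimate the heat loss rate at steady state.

Q ≈ 19400 W

Series thermal resistances:
R_inner film = 1/(h_i·A) = 1/(12.1×37) = 0.002234 K/W
R_stainless steel = L/(kA) = 0.0048/(16.2×37) = 8.008×10^-6 K/W
R_perlite board = L/(kA) = 0.035/(0.0539×37) = 0.01755 K/W
R_carbon steel = L/(kA) = 0.0023/(51.1×37) = 1.216×10^-6 K/W
R_total = 0.01979 K/W
Q = ΔT / R_total = 383 / 0.01979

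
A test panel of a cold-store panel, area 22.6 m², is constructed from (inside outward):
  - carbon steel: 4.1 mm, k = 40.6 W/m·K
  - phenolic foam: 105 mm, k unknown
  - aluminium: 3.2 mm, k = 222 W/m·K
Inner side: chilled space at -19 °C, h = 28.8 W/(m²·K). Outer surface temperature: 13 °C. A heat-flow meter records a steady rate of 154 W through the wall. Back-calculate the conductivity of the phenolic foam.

k ≈ 0.0225 W/(m·K)

Treating each layer as a thermal resistance in series:
R_inner film = 1/(h_i·A) = 1/(28.8×22.6) = 0.001536 K/W
R_carbon steel = L/(kA) = 0.0041/(40.6×22.6) = 4.468×10^-6 K/W
R_aluminium = L/(kA) = 0.0032/(222×22.6) = 6.378×10^-7 K/W
Sum of known resistances R_other = 0.001541 K/W
Total R = ΔT/Q = 32/154 = 0.2078 K/W
R_phenolic foam = R_total − R_other = 0.2063 K/W
k = L/(R·A) = 0.105/(0.2063×22.6)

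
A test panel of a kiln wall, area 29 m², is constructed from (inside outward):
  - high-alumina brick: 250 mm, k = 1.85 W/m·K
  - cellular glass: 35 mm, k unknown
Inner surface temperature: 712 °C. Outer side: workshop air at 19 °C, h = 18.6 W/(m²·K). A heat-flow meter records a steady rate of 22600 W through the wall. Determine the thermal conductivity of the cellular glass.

k ≈ 0.05 W/(m·K)

Treating each layer as a thermal resistance in series:
R_high-alumina brick = L/(kA) = 0.25/(1.85×29) = 0.00466 K/W
R_outer film = 1/(h_o·A) = 1/(18.6×29) = 0.001854 K/W
Sum of known resistances R_other = 0.006514 K/W
Total R = ΔT/Q = 693/22600 = 0.03066 K/W
R_cellular glass = R_total − R_other = 0.02415 K/W
k = L/(R·A) = 0.035/(0.02415×29)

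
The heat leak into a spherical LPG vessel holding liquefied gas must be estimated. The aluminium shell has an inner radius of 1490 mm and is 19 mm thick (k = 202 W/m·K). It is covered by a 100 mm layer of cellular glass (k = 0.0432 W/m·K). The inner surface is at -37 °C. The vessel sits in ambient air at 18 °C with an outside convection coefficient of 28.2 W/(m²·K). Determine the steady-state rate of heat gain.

Q ≈ 715 W

Radial (spherical) resistances in series:
R_aluminium shell = (1/1.49 − 1/1.509)/(4π×202) = 3.329×10^-6 K/W
R_cellular glass = (1/1.509 − 1/1.609)/(4π×0.0432) = 0.07587 K/W
R_outer film = 1/(h·4πr_o²) = 1/(28.2×4π×1.609²) = 0.00109 K/W
R_total = 0.07696 K/W
Q = ΔT/R_total = 55/0.07696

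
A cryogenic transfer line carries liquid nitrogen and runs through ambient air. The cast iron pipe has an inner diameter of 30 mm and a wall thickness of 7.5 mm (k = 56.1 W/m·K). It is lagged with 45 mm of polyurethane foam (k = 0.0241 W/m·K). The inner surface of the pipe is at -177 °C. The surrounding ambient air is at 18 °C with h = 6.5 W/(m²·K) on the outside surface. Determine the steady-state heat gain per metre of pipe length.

Per-layer cylindrical resistances, series-summed:
R_cast iron pipe wall = ln(22.5/15)/(2π×56.1×1) = 0.00115 K/W
R_polyurethane foam = ln(67.5/22.5)/(2π×0.0241×1) = 7.255 K/W
R_outer film = 1/(h_o·2πr_oL) = 1/(6.5×2π×0.0675×1) = 0.3627 K/W
R_total = 7.619 K/W
Q = ΔT/R_total = 195/7.619

q′ ≈ 25.6 W/m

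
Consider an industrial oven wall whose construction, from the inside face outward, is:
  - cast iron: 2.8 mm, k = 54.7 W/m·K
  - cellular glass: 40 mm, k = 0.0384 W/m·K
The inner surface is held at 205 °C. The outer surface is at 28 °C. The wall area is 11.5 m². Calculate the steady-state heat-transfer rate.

Q ≈ 1950 W

Model the wall as resistances in series:
R_cast iron = L/(kA) = 0.0028/(54.7×11.5) = 4.451×10^-6 K/W
R_cellular glass = L/(kA) = 0.04/(0.0384×11.5) = 0.09058 K/W
R_total = 0.09058 K/W
Q = ΔT / R_total = 177 / 0.09058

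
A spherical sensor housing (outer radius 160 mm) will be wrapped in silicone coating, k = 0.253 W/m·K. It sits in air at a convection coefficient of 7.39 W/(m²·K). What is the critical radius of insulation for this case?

r_cr ≈ 68.5 mm

For a sphere r_cr = 2k/h = 2×0.253/7.39
r_cr = 68.5 mm; since the bare radius (160 mm) is above r_cr, any added insulation will reduce heat loss.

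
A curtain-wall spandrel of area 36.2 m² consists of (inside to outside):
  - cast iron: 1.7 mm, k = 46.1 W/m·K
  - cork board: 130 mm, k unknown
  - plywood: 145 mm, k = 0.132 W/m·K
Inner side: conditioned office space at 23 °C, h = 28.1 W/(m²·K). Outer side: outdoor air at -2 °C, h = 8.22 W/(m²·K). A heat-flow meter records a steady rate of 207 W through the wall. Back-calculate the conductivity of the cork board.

k ≈ 0.0417 W/(m·K)

Treating each layer as a thermal resistance in series:
R_inner film = 1/(h_i·A) = 1/(28.1×36.2) = 9.831×10^-4 K/W
R_cast iron = L/(kA) = 0.0017/(46.1×36.2) = 1.019×10^-6 K/W
R_plywood = L/(kA) = 0.145/(0.132×36.2) = 0.03034 K/W
R_outer film = 1/(h_o·A) = 1/(8.22×36.2) = 0.003361 K/W
Sum of known resistances R_other = 0.03469 K/W
Total R = ΔT/Q = 25/207 = 0.1208 K/W
R_cork board = R_total − R_other = 0.08608 K/W
k = L/(R·A) = 0.13/(0.08608×36.2)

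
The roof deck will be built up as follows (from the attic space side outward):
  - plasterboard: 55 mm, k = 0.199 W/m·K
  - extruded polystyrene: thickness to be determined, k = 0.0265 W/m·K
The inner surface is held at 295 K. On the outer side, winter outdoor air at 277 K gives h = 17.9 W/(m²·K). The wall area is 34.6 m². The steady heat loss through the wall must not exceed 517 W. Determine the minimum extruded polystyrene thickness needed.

L ≈ 23.1 mm

Series thermal resistances:
R_plasterboard = L/(kA) = 0.055/(0.199×34.6) = 0.007988 K/W
R_outer film = 1/(h_o·A) = 1/(17.9×34.6) = 0.001615 K/W
Sum of the known resistances R_other = 0.009603 K/W
Required total resistance R_tot = ΔT/Q_allow = 18/517 = 0.03482 K/W
R_extruded polystyrene = R_tot − R_other = 0.02521 K/W
L = R·k·A = 0.02521×0.0265×34.6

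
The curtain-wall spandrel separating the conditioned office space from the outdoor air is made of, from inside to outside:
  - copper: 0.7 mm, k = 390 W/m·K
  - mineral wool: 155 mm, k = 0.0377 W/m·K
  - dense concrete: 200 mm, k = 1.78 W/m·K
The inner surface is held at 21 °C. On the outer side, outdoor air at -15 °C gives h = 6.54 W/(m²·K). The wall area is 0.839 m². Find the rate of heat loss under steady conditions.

Model the wall as resistances in series:
R_copper = L/(kA) = 0.0007/(390×0.839) = 2.139×10^-6 K/W
R_mineral wool = L/(kA) = 0.155/(0.0377×0.839) = 4.9 K/W
R_dense concrete = L/(kA) = 0.2/(1.78×0.839) = 0.1339 K/W
R_outer film = 1/(h_o·A) = 1/(6.54×0.839) = 0.1822 K/W
R_total = 5.217 K/W
Q = ΔT / R_total = 36 / 5.217

Q ≈ 6.9 W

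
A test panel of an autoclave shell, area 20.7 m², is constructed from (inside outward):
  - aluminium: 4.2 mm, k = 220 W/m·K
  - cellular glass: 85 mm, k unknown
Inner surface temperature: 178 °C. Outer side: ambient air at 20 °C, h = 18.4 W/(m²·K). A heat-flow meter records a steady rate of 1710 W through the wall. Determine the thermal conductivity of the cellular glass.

k ≈ 0.0457 W/(m·K)

Using the resistance-network approach (series):
R_aluminium = L/(kA) = 0.0042/(220×20.7) = 9.223×10^-7 K/W
R_outer film = 1/(h_o·A) = 1/(18.4×20.7) = 0.002625 K/W
Sum of known resistances R_other = 0.002626 K/W
Total R = ΔT/Q = 158/1710 = 0.0924 K/W
R_cellular glass = R_total − R_other = 0.08977 K/W
k = L/(R·A) = 0.085/(0.08977×20.7)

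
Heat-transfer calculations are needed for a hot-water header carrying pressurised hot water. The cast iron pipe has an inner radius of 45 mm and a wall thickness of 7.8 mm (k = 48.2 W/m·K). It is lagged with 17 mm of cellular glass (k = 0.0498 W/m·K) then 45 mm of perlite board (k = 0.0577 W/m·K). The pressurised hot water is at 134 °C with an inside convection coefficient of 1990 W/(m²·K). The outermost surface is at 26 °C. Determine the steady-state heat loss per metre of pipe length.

Cylindrical conduction, so R = ln(r₂/r₁)/(2πkL) per layer, in series:
R_inner film = 1/(h_i·2πr₁L) = 1/(1990×2π×0.045×1) = 0.001777 K/W
R_cast iron pipe wall = ln(52.8/45)/(2π×48.2×1) = 5.278×10^-4 K/W
R_cellular glass = ln(69.8/52.8)/(2π×0.0498×1) = 0.892 K/W
R_perlite board = ln(114.8/69.8)/(2π×0.0577×1) = 1.372 K/W
R_total = 2.267 K/W
Q = ΔT/R_total = 108/2.267

q′ ≈ 47.6 W/m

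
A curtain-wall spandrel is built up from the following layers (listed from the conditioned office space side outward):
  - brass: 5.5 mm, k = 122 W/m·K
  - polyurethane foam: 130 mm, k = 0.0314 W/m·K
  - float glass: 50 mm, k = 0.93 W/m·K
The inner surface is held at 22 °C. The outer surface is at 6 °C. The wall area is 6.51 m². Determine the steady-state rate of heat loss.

Model the wall as resistances in series:
R_brass = L/(kA) = 0.0055/(122×6.51) = 6.925×10^-6 K/W
R_polyurethane foam = L/(kA) = 0.13/(0.0314×6.51) = 0.636 K/W
R_float glass = L/(kA) = 0.05/(0.93×6.51) = 0.008259 K/W
R_total = 0.6442 K/W
Q = ΔT / R_total = 16 / 0.6442

Q ≈ 24.8 W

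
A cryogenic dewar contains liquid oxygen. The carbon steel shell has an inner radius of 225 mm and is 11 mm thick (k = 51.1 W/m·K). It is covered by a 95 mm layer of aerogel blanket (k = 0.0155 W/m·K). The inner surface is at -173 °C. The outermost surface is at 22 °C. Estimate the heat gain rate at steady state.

Each spherical layer contributes R = (1/r_i − 1/r_o)/(4πk):
R_carbon steel shell = (1/0.225 − 1/0.236)/(4π×51.1) = 3.226×10^-4 K/W
R_aerogel blanket = (1/0.236 − 1/0.331)/(4π×0.0155) = 6.244 K/W
R_total = 6.244 K/W
Q = ΔT/R_total = 195/6.244

Q ≈ 31.2 W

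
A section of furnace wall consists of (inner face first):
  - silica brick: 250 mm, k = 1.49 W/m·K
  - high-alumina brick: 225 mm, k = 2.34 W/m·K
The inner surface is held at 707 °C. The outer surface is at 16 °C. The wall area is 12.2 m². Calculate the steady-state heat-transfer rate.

Treating each layer as a thermal resistance in series:
R_silica brick = L/(kA) = 0.25/(1.49×12.2) = 0.01375 K/W
R_high-alumina brick = L/(kA) = 0.225/(2.34×12.2) = 0.007881 K/W
R_total = 0.02163 K/W
Q = ΔT / R_total = 691 / 0.02163

Q ≈ 31900 W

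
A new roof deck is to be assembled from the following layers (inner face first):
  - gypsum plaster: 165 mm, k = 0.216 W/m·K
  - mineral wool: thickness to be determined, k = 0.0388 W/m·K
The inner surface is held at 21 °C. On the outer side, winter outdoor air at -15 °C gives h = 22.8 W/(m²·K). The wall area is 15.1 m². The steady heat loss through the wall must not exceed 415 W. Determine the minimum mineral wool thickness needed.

Treating each layer as a thermal resistance in series:
R_gypsum plaster = L/(kA) = 0.165/(0.216×15.1) = 0.05059 K/W
R_outer film = 1/(h_o·A) = 1/(22.8×15.1) = 0.002905 K/W
Sum of the known resistances R_other = 0.05349 K/W
Required total resistance R_tot = ΔT/Q_allow = 36/415 = 0.08675 K/W
R_mineral wool = R_tot − R_other = 0.03325 K/W
L = R·k·A = 0.03325×0.0388×15.1

L ≈ 19.5 mm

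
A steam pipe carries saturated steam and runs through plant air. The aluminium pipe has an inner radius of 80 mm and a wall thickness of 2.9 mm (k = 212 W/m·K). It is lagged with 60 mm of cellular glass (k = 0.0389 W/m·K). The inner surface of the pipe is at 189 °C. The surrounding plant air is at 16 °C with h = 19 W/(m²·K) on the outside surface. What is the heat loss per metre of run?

q′ ≈ 75.7 W/m

Cylindrical conduction, so R = ln(r₂/r₁)/(2πkL) per layer, in series:
R_aluminium pipe wall = ln(82.9/80)/(2π×212×1) = 2.673×10^-5 K/W
R_cellular glass = ln(142.9/82.9)/(2π×0.0389×1) = 2.228 K/W
R_outer film = 1/(h_o·2πr_oL) = 1/(19×2π×0.1429×1) = 0.05862 K/W
R_total = 2.286 K/W
Q = ΔT/R_total = 173/2.286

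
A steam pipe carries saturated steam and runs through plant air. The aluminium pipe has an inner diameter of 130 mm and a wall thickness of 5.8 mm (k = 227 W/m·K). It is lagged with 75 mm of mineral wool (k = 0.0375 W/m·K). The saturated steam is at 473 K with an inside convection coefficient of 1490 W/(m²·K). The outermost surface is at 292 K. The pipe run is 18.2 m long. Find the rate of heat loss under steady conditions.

Treating each annulus and film as a series resistance:
R_inner film = 1/(h_i·2πr₁L) = 1/(1490×2π×0.065×18.2) = 9.029×10^-5 K/W
R_aluminium pipe wall = ln(70.8/65)/(2π×227×18.2) = 3.293×10^-6 K/W
R_mineral wool = ln(145.8/70.8)/(2π×0.0375×18.2) = 0.1685 K/W
R_total = 0.1685 K/W
Q = ΔT/R_total = 181/0.1685

Q ≈ 1070 W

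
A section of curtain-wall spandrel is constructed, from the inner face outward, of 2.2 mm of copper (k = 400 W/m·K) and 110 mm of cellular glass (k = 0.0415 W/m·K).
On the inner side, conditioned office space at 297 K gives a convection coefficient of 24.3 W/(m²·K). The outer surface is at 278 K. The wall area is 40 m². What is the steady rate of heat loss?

Using the resistance-network approach (series):
R_inner film = 1/(h_i·A) = 1/(24.3×40) = 0.001029 K/W
R_copper = L/(kA) = 0.0022/(400×40) = 1.375×10^-7 K/W
R_cellular glass = L/(kA) = 0.11/(0.0415×40) = 0.06627 K/W
R_total = 0.06729 K/W
Q = ΔT / R_total = 19 / 0.06729

Q ≈ 282 W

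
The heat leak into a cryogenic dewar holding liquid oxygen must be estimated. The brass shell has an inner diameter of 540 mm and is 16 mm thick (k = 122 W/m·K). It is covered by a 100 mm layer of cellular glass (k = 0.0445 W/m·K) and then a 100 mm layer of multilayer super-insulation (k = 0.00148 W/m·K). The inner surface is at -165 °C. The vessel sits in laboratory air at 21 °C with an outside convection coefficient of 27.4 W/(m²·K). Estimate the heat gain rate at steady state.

Spherical conduction: R = (1/r_in − 1/r_out)/(4πk) per layer; series-sum.
R_brass shell = (1/0.27 − 1/0.286)/(4π×122) = 1.352×10^-4 K/W
R_cellular glass = (1/0.286 − 1/0.386)/(4π×0.0445) = 1.62 K/W
R_multilayer super-insulation = (1/0.386 − 1/0.486)/(4π×0.00148) = 28.66 K/W
R_outer film = 1/(h·4πr_o²) = 1/(27.4×4π×0.486²) = 0.0123 K/W
R_total = 30.29 K/W
Q = ΔT/R_total = 186/30.29

Q ≈ 6.14 W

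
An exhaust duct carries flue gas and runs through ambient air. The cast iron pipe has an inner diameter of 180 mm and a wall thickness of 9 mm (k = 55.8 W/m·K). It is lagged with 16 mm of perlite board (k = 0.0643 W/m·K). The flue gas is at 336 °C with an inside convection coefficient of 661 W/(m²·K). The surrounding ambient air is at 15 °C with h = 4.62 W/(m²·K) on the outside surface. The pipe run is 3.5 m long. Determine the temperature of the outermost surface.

T ≈ 158 °C

For a radial system each layer contributes R = ln(r_out/r_in)/(2πkL); films add R = 1/(hA).
R_inner film = 1/(h_i·2πr₁L) = 1/(661×2π×0.09×3.5) = 7.644×10^-4 K/W
R_cast iron pipe wall = ln(99/90)/(2π×55.8×3.5) = 7.767×10^-5 K/W
R_perlite board = ln(115/99)/(2π×0.0643×3.5) = 0.1059 K/W
R_outer film = 1/(h_o·2πr_oL) = 1/(4.62×2π×0.115×3.5) = 0.08559 K/W
R_total = 0.1924 K/W
Q = ΔT/R_total = 321/0.1924
Q = 1670 W
T_interface = T_inner − Q·ΣR(inner→interface) = 336 − 1670×0.1068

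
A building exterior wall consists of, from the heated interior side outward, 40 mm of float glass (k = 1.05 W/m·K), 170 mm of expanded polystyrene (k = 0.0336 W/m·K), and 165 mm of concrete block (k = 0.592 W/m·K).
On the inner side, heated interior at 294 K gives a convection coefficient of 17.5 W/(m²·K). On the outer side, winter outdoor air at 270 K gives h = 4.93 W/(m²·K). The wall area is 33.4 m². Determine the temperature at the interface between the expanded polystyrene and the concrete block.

Series thermal resistances:
R_inner film = 1/(h_i·A) = 1/(17.5×33.4) = 0.001711 K/W
R_float glass = L/(kA) = 0.04/(1.05×33.4) = 0.001141 K/W
R_expanded polystyrene = L/(kA) = 0.17/(0.0336×33.4) = 0.1515 K/W
R_concrete block = L/(kA) = 0.165/(0.592×33.4) = 0.008345 K/W
R_outer film = 1/(h_o·A) = 1/(4.93×33.4) = 0.006073 K/W
R_total = 0.1688 K/W;  Q = ΔT/R_total = 24/0.1688 = 142.2 W
T_interface = T_inner − Q·ΣR(inner→interface) = 294 − 142×0.1543

T ≈ 272 K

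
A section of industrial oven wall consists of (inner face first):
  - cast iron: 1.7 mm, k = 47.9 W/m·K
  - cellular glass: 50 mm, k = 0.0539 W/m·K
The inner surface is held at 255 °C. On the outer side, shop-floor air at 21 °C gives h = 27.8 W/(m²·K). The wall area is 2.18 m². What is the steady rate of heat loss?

Q ≈ 529 W

Using the resistance-network approach (series):
R_cast iron = L/(kA) = 0.0017/(47.9×2.18) = 1.628×10^-5 K/W
R_cellular glass = L/(kA) = 0.05/(0.0539×2.18) = 0.4255 K/W
R_outer film = 1/(h_o·A) = 1/(27.8×2.18) = 0.0165 K/W
R_total = 0.442 K/W
Q = ΔT / R_total = 234 / 0.442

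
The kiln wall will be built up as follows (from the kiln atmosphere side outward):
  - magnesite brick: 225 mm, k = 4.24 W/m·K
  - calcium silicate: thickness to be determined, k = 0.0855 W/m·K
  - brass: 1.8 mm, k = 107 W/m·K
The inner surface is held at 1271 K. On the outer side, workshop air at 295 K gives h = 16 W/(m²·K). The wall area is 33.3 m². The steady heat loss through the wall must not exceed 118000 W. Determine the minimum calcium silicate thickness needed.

L ≈ 13.7 mm

Series thermal resistances:
R_magnesite brick = L/(kA) = 0.225/(4.24×33.3) = 0.001594 K/W
R_brass = L/(kA) = 0.0018/(107×33.3) = 5.052×10^-7 K/W
R_outer film = 1/(h_o·A) = 1/(16×33.3) = 0.001877 K/W
Sum of the known resistances R_other = 0.003471 K/W
Required total resistance R_tot = ΔT/Q_allow = 976/118000 = 0.008271 K/W
R_calcium silicate = R_tot − R_other = 0.0048 K/W
L = R·k·A = 0.0048×0.0855×33.3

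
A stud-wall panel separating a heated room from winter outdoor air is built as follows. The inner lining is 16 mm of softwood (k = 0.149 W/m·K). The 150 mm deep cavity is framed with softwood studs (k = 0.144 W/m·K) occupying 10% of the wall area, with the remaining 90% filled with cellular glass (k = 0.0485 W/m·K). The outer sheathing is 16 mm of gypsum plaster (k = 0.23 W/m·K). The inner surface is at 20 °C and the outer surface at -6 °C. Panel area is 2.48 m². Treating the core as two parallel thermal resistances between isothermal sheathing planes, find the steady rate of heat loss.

Q ≈ 23.4 W

Sheathing layers in series; stud and cavity paths in parallel between them.
R_inner = 0.016/(0.149×2.48) = 0.0433 K/W
R_stud  = 0.15/(0.144×0.1×2.48) = 4.2 K/W
R_cav   = 0.15/(0.0485×0.9×2.48) = 1.386 K/W
1/R_core = 1/R_stud + 1/R_cav → R_core = 1.042 K/W
R_outer = 0.016/(0.23×2.48) = 0.02805 K/W
R_total = 1.113 K/W
Q = ΔT/R_total = 26/1.113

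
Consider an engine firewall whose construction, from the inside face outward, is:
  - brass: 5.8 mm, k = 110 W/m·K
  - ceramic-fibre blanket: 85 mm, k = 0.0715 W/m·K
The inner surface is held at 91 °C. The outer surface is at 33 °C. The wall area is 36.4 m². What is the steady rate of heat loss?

Treating each layer as a thermal resistance in series:
R_brass = L/(kA) = 0.0058/(110×36.4) = 1.449×10^-6 K/W
R_ceramic-fibre blanket = L/(kA) = 0.085/(0.0715×36.4) = 0.03266 K/W
R_total = 0.03266 K/W
Q = ΔT / R_total = 58 / 0.03266

Q ≈ 1780 W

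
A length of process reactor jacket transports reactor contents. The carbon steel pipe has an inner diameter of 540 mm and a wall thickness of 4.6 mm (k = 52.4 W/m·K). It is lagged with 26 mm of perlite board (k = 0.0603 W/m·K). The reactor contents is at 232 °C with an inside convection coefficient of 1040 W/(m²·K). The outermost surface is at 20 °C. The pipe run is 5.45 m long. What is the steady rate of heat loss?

Radial resistances (cylindrical: R_cond = ln(r_o/r_i)/(2πkL), R_conv = 1/(h·2πrL)):
R_inner film = 1/(h_i·2πr₁L) = 1/(1040×2π×0.27×5.45) = 1.04×10^-4 K/W
R_carbon steel pipe wall = ln(274.6/270)/(2π×52.4×5.45) = 9.415×10^-6 K/W
R_perlite board = ln(300.6/274.6)/(2π×0.0603×5.45) = 0.04381 K/W
R_total = 0.04392 K/W
Q = ΔT/R_total = 212/0.04392

Q ≈ 4830 W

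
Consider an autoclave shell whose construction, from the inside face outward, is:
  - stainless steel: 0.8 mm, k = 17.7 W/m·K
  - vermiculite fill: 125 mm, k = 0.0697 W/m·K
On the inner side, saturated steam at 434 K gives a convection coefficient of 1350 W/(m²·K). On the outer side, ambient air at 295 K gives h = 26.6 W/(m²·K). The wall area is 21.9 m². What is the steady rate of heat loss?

Q ≈ 1660 W

Thermal resistances in series:
R_inner film = 1/(h_i·A) = 1/(1350×21.9) = 3.382×10^-5 K/W
R_stainless steel = L/(kA) = 0.0008/(17.7×21.9) = 2.064×10^-6 K/W
R_vermiculite fill = L/(kA) = 0.125/(0.0697×21.9) = 0.08189 K/W
R_outer film = 1/(h_o·A) = 1/(26.6×21.9) = 0.001717 K/W
R_total = 0.08364 K/W
Q = ΔT / R_total = 139 / 0.08364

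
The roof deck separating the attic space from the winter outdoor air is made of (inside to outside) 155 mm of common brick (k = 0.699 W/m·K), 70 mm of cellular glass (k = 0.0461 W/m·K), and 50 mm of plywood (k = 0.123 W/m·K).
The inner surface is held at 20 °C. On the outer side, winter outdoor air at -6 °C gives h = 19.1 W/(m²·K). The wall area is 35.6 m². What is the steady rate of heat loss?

Q ≈ 421 W

Treating each layer as a thermal resistance in series:
R_common brick = L/(kA) = 0.155/(0.699×35.6) = 0.006229 K/W
R_cellular glass = L/(kA) = 0.07/(0.0461×35.6) = 0.04265 K/W
R_plywood = L/(kA) = 0.05/(0.123×35.6) = 0.01142 K/W
R_outer film = 1/(h_o·A) = 1/(19.1×35.6) = 0.001471 K/W
R_total = 0.06177 K/W
Q = ΔT / R_total = 26 / 0.06177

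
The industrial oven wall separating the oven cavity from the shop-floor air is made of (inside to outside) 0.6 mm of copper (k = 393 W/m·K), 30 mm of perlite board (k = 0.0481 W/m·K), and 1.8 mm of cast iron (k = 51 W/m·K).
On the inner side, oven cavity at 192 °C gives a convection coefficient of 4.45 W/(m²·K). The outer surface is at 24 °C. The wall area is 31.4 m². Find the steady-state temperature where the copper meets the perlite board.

T ≈ 148 °C

Model the wall as resistances in series:
R_inner film = 1/(h_i·A) = 1/(4.45×31.4) = 0.007157 K/W
R_copper = L/(kA) = 0.0006/(393×31.4) = 4.862×10^-8 K/W
R_perlite board = L/(kA) = 0.03/(0.0481×31.4) = 0.01986 K/W
R_cast iron = L/(kA) = 0.0018/(51×31.4) = 1.124×10^-6 K/W
R_total = 0.02702 K/W;  Q = ΔT/R_total = 168/0.02702 = 6217 W
T_interface = T_inner − Q·ΣR(inner→interface) = 192 − 6220×0.007157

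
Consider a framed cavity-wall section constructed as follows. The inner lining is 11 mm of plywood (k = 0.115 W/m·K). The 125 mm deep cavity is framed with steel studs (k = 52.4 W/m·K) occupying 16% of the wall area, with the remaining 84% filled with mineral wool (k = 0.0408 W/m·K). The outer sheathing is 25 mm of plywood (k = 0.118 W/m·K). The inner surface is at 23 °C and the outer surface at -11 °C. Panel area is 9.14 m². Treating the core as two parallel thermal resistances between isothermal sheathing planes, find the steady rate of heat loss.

Q ≈ 964 W

Sheathing layers in series; stud and cavity paths in parallel between them.
R_inner = 0.011/(0.115×9.14) = 0.01047 K/W
R_stud  = 0.125/(52.4×0.16×9.14) = 0.001631 K/W
R_cav   = 0.125/(0.0408×0.84×9.14) = 0.399 K/W
1/R_core = 1/R_stud + 1/R_cav → R_core = 0.001625 K/W
R_outer = 0.025/(0.118×9.14) = 0.02318 K/W
R_total = 0.03527 K/W
Q = ΔT/R_total = 34/0.03527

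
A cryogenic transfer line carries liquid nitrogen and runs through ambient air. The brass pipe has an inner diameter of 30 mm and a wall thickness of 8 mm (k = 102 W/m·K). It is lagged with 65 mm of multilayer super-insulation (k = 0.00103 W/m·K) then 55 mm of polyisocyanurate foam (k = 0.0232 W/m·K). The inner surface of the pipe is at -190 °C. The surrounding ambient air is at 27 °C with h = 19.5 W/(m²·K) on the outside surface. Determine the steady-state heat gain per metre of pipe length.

q′ ≈ 1.03 W/m

Radial resistances (cylindrical: R_cond = ln(r_o/r_i)/(2πkL), R_conv = 1/(h·2πrL)):
R_brass pipe wall = ln(23/15)/(2π×102×1) = 6.67×10^-4 K/W
R_multilayer super-insulation = ln(88/23)/(2π×0.00103×1) = 207.3 K/W
R_polyisocyanurate foam = ln(143/88)/(2π×0.0232×1) = 3.331 K/W
R_outer film = 1/(h_o·2πr_oL) = 1/(19.5×2π×0.143×1) = 0.05708 K/W
R_total = 210.7 K/W
Q = ΔT/R_total = 217/210.7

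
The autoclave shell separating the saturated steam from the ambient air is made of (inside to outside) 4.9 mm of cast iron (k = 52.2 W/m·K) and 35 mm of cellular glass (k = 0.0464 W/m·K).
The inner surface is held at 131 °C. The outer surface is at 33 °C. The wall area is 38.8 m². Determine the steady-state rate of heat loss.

Series thermal resistances:
R_cast iron = L/(kA) = 0.0049/(52.2×38.8) = 2.419×10^-6 K/W
R_cellular glass = L/(kA) = 0.035/(0.0464×38.8) = 0.01944 K/W
R_total = 0.01944 K/W
Q = ΔT / R_total = 98 / 0.01944

Q ≈ 5040 W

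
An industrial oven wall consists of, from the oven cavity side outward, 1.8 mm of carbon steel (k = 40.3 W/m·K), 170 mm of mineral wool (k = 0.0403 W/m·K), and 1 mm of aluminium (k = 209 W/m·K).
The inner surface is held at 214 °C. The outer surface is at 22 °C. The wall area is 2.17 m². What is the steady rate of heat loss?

Q ≈ 98.8 W

Model the wall as resistances in series:
R_carbon steel = L/(kA) = 0.0018/(40.3×2.17) = 2.058×10^-5 K/W
R_mineral wool = L/(kA) = 0.17/(0.0403×2.17) = 1.944 K/W
R_aluminium = L/(kA) = 0.001/(209×2.17) = 2.205×10^-6 K/W
R_total = 1.944 K/W
Q = ΔT / R_total = 192 / 1.944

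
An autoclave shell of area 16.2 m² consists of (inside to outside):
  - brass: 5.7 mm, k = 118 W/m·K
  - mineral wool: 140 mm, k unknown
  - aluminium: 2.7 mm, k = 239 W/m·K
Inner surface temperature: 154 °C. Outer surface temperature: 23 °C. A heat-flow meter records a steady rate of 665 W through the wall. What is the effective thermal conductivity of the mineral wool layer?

k ≈ 0.0439 W/(m·K)

Series thermal resistances:
R_brass = L/(kA) = 0.0057/(118×16.2) = 2.982×10^-6 K/W
R_aluminium = L/(kA) = 0.0027/(239×16.2) = 6.974×10^-7 K/W
Sum of known resistances R_other = 3.679×10^-6 K/W
Total R = ΔT/Q = 131/665 = 0.197 K/W
R_mineral wool = R_total − R_other = 0.197 K/W
k = L/(R·A) = 0.14/(0.197×16.2)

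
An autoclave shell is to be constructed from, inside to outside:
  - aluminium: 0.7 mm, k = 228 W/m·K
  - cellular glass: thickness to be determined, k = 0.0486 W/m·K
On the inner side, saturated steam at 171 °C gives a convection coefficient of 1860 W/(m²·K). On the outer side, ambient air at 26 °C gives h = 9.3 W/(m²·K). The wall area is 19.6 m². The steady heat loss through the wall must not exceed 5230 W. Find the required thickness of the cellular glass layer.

L ≈ 21.2 mm

Using the resistance-network approach (series):
R_inner film = 1/(h_i·A) = 1/(1860×19.6) = 2.743×10^-5 K/W
R_aluminium = L/(kA) = 0.0007/(228×19.6) = 1.566×10^-7 K/W
R_outer film = 1/(h_o·A) = 1/(9.3×19.6) = 0.005486 K/W
Sum of the known resistances R_other = 0.005514 K/W
Required total resistance R_tot = ΔT/Q_allow = 145/5230 = 0.02772 K/W
R_cellular glass = R_tot − R_other = 0.02221 K/W
L = R·k·A = 0.02221×0.0486×19.6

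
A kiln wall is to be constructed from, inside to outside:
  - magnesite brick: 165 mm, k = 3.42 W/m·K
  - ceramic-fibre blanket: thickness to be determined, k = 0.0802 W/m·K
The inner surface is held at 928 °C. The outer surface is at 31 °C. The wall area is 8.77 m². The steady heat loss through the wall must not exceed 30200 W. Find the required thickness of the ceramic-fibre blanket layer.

L ≈ 17 mm

Thermal resistances in series:
R_magnesite brick = L/(kA) = 0.165/(3.42×8.77) = 0.005501 K/W
Sum of the known resistances R_other = 0.005501 K/W
Required total resistance R_tot = ΔT/Q_allow = 897/30200 = 0.0297 K/W
R_ceramic-fibre blanket = R_tot − R_other = 0.0242 K/W
L = R·k·A = 0.0242×0.0802×8.77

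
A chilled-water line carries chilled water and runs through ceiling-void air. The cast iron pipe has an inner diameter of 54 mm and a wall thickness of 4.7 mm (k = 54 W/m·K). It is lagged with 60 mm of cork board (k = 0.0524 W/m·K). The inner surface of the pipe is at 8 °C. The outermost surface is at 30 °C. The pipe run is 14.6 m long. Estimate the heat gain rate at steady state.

Q ≈ 99.5 W

Cylindrical conduction, so R = ln(r₂/r₁)/(2πkL) per layer, in series:
R_cast iron pipe wall = ln(31.7/27)/(2π×54×14.6) = 3.24×10^-5 K/W
R_cork board = ln(91.7/31.7)/(2π×0.0524×14.6) = 0.221 K/W
R_total = 0.221 K/W
Q = ΔT/R_total = 22/0.221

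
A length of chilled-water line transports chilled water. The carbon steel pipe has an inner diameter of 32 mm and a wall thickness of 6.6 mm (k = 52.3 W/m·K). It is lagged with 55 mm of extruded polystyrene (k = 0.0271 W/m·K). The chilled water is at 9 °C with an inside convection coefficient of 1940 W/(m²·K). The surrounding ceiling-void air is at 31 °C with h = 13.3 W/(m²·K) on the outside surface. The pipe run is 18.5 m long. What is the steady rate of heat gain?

Cylindrical conduction, so R = ln(r₂/r₁)/(2πkL) per layer, in series:
R_inner film = 1/(h_i·2πr₁L) = 1/(1940×2π×0.016×18.5) = 2.772×10^-4 K/W
R_carbon steel pipe wall = ln(22.6/16)/(2π×52.3×18.5) = 5.681×10^-5 K/W
R_extruded polystyrene = ln(77.6/22.6)/(2π×0.0271×18.5) = 0.3916 K/W
R_outer film = 1/(h_o·2πr_oL) = 1/(13.3×2π×0.0776×18.5) = 0.008336 K/W
R_total = 0.4003 K/W
Q = ΔT/R_total = 22/0.4003

Q ≈ 55 W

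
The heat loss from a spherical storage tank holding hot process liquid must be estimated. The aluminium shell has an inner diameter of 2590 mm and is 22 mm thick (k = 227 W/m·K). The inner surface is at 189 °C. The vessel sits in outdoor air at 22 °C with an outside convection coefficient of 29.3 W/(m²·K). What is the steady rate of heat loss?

Q ≈ 106000 W

Radial (spherical) resistances in series:
R_aluminium shell = (1/1.295 − 1/1.317)/(4π×227) = 4.522×10^-6 K/W
R_outer film = 1/(h·4πr_o²) = 1/(29.3×4π×1.317²) = 0.001566 K/W
R_total = 0.00157 K/W
Q = ΔT/R_total = 167/0.00157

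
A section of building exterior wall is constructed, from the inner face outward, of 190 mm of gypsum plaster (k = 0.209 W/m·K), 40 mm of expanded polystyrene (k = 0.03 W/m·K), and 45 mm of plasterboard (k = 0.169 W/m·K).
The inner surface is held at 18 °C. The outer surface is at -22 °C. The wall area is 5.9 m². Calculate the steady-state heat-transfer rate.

Q ≈ 94.1 W

Using the resistance-network approach (series):
R_gypsum plaster = L/(kA) = 0.19/(0.209×5.9) = 0.1541 K/W
R_expanded polystyrene = L/(kA) = 0.04/(0.03×5.9) = 0.226 K/W
R_plasterboard = L/(kA) = 0.045/(0.169×5.9) = 0.04513 K/W
R_total = 0.4252 K/W
Q = ΔT / R_total = 40 / 0.4252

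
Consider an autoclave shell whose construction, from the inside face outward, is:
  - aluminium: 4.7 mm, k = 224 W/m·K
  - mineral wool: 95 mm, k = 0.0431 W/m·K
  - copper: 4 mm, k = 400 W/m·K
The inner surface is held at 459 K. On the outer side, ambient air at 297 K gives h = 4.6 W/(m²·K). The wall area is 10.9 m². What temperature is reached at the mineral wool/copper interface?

Model the wall as resistances in series:
R_aluminium = L/(kA) = 0.0047/(224×10.9) = 1.925×10^-6 K/W
R_mineral wool = L/(kA) = 0.095/(0.0431×10.9) = 0.2022 K/W
R_copper = L/(kA) = 0.004/(400×10.9) = 9.174×10^-7 K/W
R_outer film = 1/(h_o·A) = 1/(4.6×10.9) = 0.01994 K/W
R_total = 0.2222 K/W;  Q = ΔT/R_total = 162/0.2222 = 729.2 W
T_interface = T_inner − Q·ΣR(inner→interface) = 459 − 729×0.2022

T ≈ 312 K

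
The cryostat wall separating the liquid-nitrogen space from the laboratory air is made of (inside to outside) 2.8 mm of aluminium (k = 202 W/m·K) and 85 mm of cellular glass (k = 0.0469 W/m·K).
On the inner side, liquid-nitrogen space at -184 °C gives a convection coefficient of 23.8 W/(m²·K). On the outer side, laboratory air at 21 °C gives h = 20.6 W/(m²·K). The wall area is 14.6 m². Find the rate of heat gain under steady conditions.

Q ≈ 1570 W

Model the wall as resistances in series:
R_inner film = 1/(h_i·A) = 1/(23.8×14.6) = 0.002878 K/W
R_aluminium = L/(kA) = 0.0028/(202×14.6) = 9.494×10^-7 K/W
R_cellular glass = L/(kA) = 0.085/(0.0469×14.6) = 0.1241 K/W
R_outer film = 1/(h_o·A) = 1/(20.6×14.6) = 0.003325 K/W
R_total = 0.1303 K/W
Q = ΔT / R_total = 205 / 0.1303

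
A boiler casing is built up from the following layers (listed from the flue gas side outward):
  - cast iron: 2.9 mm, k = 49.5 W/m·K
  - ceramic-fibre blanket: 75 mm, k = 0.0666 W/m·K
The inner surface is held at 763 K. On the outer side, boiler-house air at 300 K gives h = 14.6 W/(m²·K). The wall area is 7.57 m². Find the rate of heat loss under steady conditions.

Thermal resistances in series:
R_cast iron = L/(kA) = 0.0029/(49.5×7.57) = 7.739×10^-6 K/W
R_ceramic-fibre blanket = L/(kA) = 0.075/(0.0666×7.57) = 0.1488 K/W
R_outer film = 1/(h_o·A) = 1/(14.6×7.57) = 0.009048 K/W
R_total = 0.1578 K/W
Q = ΔT / R_total = 463 / 0.1578

Q ≈ 2930 W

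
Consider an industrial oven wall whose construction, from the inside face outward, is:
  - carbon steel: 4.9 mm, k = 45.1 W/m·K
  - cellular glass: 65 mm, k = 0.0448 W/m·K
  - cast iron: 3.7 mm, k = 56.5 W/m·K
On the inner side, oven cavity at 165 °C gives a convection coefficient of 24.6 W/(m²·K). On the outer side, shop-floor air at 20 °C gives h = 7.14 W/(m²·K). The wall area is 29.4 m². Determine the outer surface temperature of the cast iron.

Treating each layer as a thermal resistance in series:
R_inner film = 1/(h_i·A) = 1/(24.6×29.4) = 0.001383 K/W
R_carbon steel = L/(kA) = 0.0049/(45.1×29.4) = 3.695×10^-6 K/W
R_cellular glass = L/(kA) = 0.065/(0.0448×29.4) = 0.04935 K/W
R_cast iron = L/(kA) = 0.0037/(56.5×29.4) = 2.227×10^-6 K/W
R_outer film = 1/(h_o·A) = 1/(7.14×29.4) = 0.004764 K/W
R_total = 0.0555 K/W;  Q = ΔT/R_total = 145/0.0555 = 2612 W
T_interface = T_inner − Q·ΣR(inner→interface) = 165 − 2610×0.05074

T ≈ 32.4 °C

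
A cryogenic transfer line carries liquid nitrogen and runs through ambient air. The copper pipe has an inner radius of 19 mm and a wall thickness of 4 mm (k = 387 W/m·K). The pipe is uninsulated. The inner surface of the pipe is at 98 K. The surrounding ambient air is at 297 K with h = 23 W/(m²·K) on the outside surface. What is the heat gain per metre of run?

q′ ≈ 661 W/m

For a radial system each layer contributes R = ln(r_out/r_in)/(2πkL); films add R = 1/(hA).
R_copper pipe wall = ln(23/19)/(2π×387×1) = 7.857×10^-5 K/W
R_outer film = 1/(h_o·2πr_oL) = 1/(23×2π×0.023×1) = 0.3009 K/W
R_total = 0.3009 K/W
Q = ΔT/R_total = 199/0.3009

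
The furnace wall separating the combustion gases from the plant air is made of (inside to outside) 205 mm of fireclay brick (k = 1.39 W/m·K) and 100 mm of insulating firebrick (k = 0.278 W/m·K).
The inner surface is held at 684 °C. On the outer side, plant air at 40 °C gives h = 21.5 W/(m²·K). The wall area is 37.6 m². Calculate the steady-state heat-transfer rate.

Q ≈ 43700 W

Thermal resistances in series:
R_fireclay brick = L/(kA) = 0.205/(1.39×37.6) = 0.003922 K/W
R_insulating firebrick = L/(kA) = 0.1/(0.278×37.6) = 0.009567 K/W
R_outer film = 1/(h_o·A) = 1/(21.5×37.6) = 0.001237 K/W
R_total = 0.01473 K/W
Q = ΔT / R_total = 644 / 0.01473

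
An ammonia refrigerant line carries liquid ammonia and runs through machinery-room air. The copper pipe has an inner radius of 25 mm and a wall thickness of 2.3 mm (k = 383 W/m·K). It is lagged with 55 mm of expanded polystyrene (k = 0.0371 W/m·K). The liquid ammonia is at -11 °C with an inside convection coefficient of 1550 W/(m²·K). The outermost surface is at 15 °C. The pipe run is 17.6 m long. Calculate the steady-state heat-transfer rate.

Cylindrical conduction, so R = ln(r₂/r₁)/(2πkL) per layer, in series:
R_inner film = 1/(h_i·2πr₁L) = 1/(1550×2π×0.025×17.6) = 2.334×10^-4 K/W
R_copper pipe wall = ln(27.3/25)/(2π×383×17.6) = 2.078×10^-6 K/W
R_expanded polystyrene = ln(82.3/27.3)/(2π×0.0371×17.6) = 0.269 K/W
R_total = 0.2692 K/W
Q = ΔT/R_total = 26/0.2692

Q ≈ 96.6 W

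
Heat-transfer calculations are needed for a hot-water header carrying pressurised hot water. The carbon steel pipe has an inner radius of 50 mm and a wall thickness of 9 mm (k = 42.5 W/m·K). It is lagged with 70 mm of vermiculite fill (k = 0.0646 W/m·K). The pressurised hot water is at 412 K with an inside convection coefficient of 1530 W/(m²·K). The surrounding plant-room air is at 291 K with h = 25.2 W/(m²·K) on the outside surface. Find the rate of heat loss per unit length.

For a radial system each layer contributes R = ln(r_out/r_in)/(2πkL); films add R = 1/(hA).
R_inner film = 1/(h_i·2πr₁L) = 1/(1530×2π×0.05×1) = 0.00208 K/W
R_carbon steel pipe wall = ln(59/50)/(2π×42.5×1) = 6.198×10^-4 K/W
R_vermiculite fill = ln(129/59)/(2π×0.0646×1) = 1.927 K/W
R_outer film = 1/(h_o·2πr_oL) = 1/(25.2×2π×0.129×1) = 0.04896 K/W
R_total = 1.979 K/W
Q = ΔT/R_total = 121/1.979

q′ ≈ 61.1 W/m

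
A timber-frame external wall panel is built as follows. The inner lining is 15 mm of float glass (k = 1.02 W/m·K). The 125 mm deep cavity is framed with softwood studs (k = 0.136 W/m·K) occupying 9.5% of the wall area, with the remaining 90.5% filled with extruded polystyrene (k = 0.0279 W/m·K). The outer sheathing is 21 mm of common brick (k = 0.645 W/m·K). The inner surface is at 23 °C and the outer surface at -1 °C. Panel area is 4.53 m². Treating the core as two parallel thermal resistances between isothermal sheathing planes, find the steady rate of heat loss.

Sheathing layers in series; stud and cavity paths in parallel between them.
R_inner = 0.015/(1.02×4.53) = 0.003246 K/W
R_stud  = 0.125/(0.136×0.095×4.53) = 2.136 K/W
R_cav   = 0.125/(0.0279×0.905×4.53) = 1.093 K/W
1/R_core = 1/R_stud + 1/R_cav → R_core = 0.7229 K/W
R_outer = 0.021/(0.645×4.53) = 0.007187 K/W
R_total = 0.7334 K/W
Q = ΔT/R_total = 24/0.7334

Q ≈ 32.7 W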